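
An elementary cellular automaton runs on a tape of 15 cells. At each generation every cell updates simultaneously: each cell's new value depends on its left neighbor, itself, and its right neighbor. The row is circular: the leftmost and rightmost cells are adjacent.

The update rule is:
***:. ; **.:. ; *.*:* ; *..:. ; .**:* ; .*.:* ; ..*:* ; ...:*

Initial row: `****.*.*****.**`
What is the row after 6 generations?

generation 1: ....****....**.
generation 2: *****....****..
generation 3: *.....****....*
generation 4: ..*****....****
generation 5: .**.....****...
generation 6: **..*****....**

**..*****....**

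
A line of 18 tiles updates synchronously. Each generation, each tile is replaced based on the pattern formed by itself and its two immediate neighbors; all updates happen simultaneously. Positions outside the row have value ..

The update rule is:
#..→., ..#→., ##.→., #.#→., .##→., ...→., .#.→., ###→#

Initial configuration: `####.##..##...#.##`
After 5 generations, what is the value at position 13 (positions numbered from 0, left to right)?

.##...............
..................
..................  (fixed point — unchanged through generation 5)
position 13 holds .

.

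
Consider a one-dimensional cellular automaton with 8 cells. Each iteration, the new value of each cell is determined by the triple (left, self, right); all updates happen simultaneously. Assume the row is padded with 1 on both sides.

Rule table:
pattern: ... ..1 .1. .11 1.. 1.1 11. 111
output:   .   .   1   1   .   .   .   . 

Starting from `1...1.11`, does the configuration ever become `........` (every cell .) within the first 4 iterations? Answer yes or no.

no

....1.1.
....1.1.  (fixed point — unchanged through iteration 4)
iteration 4 is ....1.1., still not uniform .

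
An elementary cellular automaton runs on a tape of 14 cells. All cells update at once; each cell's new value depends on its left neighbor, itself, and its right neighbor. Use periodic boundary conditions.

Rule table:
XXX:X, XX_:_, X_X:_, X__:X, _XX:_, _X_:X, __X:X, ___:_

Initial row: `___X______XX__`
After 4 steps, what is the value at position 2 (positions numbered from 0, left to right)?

_

__XXX____X__X_
_X_X_X__XXXXXX
_X_X_XXX_XXXX_
XX_X__X___XX_X
position 2 holds _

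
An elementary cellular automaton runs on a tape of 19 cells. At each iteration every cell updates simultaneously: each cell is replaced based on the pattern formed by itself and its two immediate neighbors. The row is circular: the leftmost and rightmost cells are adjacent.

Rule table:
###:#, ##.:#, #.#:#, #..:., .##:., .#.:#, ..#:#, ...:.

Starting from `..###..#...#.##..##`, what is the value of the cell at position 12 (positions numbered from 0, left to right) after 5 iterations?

#

.#.##.##..###.#.#.#
###.##.#.#.########
####.######.#######
#####.######.######
######.######.#####
position 12 holds #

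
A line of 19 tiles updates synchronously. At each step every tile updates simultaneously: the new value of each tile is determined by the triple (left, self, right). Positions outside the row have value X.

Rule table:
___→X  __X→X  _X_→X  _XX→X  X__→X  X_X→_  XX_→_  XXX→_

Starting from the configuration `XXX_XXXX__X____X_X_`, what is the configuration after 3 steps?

_________XXXXXXXXX_

____X___XXXXXXXX_X_
XXXXXXXXX________X_
_________XXXXXXXXX_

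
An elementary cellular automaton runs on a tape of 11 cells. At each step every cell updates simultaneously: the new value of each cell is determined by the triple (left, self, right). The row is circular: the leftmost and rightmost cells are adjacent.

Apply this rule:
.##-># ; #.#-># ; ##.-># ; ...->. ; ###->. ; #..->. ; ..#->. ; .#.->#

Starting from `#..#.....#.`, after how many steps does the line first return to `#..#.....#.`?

2

#..#.....##
#..#.....#.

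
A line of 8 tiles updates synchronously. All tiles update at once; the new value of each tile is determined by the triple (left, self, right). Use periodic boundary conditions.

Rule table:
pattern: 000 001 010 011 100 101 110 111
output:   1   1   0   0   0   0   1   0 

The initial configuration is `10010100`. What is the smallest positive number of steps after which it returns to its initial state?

step 1: 00100001
step 2: 01001110
step 3: 10010010
step 4: 00100100
step 5: 11001001
step 6: 01010010
step 7: 10000100
step 8: 00111001
step 9: 01001010
step 10: 10010000
step 11: 00100111
step 12: 01001001
step 13: 00010010
step 14: 11100100
step 15: 00101001
step 16: 01000010
step 17: 10011100
step 18: 00100101
step 19: 01001000
step 20: 10010011
step 21: 10100100
step 22: 00001001
step 23: 01110010
step 24: 10010100

24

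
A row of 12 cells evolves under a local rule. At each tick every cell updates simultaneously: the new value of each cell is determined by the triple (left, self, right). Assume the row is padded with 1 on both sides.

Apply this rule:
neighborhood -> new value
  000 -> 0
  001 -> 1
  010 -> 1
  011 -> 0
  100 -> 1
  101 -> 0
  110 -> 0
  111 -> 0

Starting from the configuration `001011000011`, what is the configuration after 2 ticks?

000101111111

111000100100
000101111111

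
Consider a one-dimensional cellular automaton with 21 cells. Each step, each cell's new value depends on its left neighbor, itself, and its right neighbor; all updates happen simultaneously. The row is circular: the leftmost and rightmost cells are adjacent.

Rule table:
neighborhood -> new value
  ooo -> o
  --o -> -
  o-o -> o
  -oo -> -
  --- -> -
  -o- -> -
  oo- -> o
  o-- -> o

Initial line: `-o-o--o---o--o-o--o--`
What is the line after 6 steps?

o--o---o-o--o---o--o-

step 1: --o-o--o---o--o-o--o-
step 2: ---o-o--o---o--o-o--o
step 3: o---o-o--o---o--o-o--
step 4: -o---o-o--o---o--o-o-
step 5: --o---o-o--o---o--o-o
step 6: o--o---o-o--o---o--o-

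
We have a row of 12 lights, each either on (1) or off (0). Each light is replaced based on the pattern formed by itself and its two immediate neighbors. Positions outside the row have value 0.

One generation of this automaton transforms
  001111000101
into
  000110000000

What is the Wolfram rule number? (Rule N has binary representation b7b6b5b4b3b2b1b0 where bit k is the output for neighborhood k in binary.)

128

position 3: 111 → 1  (bit 7 = 1)
position 5: 110 → 0  (bit 6 = 0)
position 10: 101 → 0  (bit 5 = 0)
position 6: 100 → 0  (bit 4 = 0)
position 2: 011 → 0  (bit 3 = 0)
position 9: 010 → 0  (bit 2 = 0)
position 1: 001 → 0  (bit 1 = 0)
position 0: 000 → 0  (bit 0 = 0)
bits b7..b0 = 10000000 = 128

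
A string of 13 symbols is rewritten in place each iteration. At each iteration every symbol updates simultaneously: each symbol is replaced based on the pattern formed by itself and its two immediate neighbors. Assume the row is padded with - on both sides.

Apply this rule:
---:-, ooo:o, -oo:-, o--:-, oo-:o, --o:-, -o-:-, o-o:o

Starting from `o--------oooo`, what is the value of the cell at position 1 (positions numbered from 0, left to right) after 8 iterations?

iteration 1: ----------ooo
iteration 2: -----------oo
iteration 3: ------------o
iteration 4: -------------
iteration 5: -------------  (fixed point — unchanged through iteration 8)
position 1 holds -

-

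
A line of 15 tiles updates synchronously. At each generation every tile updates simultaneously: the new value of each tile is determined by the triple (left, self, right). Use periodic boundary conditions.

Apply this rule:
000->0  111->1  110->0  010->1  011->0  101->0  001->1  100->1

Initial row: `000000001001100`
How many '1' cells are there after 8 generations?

000000011110010
000000101101111
100001100000110
110010010001000
001111111011101
110111110001001
100011101011110
110101001001100
count of 1: 7

7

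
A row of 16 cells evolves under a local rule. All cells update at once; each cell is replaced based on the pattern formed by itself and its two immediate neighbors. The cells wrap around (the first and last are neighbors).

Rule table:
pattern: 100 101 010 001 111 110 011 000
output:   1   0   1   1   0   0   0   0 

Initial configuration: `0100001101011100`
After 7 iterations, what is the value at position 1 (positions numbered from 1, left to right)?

1110010001000010
0001111011100110
0010000000011001
1111000000100111
0000100001111000
0001110010000100
0010001111001110
position 1 holds 0

0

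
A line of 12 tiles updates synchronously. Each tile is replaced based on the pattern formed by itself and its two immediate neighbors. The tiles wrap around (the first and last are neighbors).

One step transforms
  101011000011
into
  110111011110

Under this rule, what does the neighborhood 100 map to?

0

At position 6 the neighborhood is 100; the next row has 0 there.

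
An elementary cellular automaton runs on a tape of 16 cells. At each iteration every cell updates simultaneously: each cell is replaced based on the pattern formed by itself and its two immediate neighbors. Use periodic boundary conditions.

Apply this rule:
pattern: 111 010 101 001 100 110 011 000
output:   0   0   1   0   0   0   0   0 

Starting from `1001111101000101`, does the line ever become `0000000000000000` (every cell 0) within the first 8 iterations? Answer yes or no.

0000000010000010
0000000000000000
all cells are 0 at iteration 2

yes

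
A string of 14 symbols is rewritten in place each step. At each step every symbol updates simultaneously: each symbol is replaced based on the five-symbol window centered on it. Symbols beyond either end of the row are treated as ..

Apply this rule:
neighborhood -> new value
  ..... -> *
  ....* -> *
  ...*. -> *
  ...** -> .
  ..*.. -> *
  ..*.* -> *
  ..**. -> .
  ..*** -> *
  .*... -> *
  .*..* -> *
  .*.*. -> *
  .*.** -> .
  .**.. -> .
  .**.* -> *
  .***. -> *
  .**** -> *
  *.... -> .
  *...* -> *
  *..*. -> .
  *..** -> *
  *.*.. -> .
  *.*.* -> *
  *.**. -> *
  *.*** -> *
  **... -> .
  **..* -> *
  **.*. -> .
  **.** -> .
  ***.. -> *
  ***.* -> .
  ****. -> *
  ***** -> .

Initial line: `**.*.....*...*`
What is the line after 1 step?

.*..*.********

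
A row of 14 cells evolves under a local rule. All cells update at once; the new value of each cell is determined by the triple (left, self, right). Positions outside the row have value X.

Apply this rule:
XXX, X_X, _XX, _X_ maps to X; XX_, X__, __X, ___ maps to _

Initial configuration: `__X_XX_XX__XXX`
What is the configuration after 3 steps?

step 1: __XXX_XX___XXX
step 2: __XX_XX____XXX
step 3: __X_XX_____XXX

__X_XX_____XXX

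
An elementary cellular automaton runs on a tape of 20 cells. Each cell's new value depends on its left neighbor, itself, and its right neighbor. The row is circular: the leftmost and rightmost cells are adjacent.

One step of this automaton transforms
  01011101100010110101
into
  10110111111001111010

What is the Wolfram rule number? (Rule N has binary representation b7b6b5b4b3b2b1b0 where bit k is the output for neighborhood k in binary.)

position 4: 111 → 0  (bit 7 = 0)
position 5: 110 → 1  (bit 6 = 1)
position 0: 101 → 1  (bit 5 = 1)
position 9: 100 → 1  (bit 4 = 1)
position 3: 011 → 1  (bit 3 = 1)
position 1: 010 → 0  (bit 2 = 0)
position 11: 001 → 0  (bit 1 = 0)
position 10: 000 → 1  (bit 0 = 1)
bits b7..b0 = 01111001 = 121

121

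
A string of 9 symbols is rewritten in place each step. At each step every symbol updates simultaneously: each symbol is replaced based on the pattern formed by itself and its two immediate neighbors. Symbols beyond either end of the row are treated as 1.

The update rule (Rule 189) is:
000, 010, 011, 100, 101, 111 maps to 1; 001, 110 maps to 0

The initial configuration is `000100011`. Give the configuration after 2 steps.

step 1: 110111011
step 2: 101110111

101110111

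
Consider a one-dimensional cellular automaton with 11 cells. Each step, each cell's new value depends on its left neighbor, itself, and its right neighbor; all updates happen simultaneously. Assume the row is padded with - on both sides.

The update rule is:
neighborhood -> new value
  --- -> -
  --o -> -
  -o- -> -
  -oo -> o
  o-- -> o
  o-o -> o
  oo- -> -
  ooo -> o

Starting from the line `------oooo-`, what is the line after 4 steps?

step 1: ------ooo-o
step 2: ------oo-o-
step 3: ------o-o-o
step 4: -------o-o-

-------o-o-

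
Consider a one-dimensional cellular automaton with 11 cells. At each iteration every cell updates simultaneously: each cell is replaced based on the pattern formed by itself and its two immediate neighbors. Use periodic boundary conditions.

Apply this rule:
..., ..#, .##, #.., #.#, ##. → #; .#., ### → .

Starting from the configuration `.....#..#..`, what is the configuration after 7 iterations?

#####....##

iteration 1: #####.##.##
iteration 2: ....######.
iteration 3: #####....##
iteration 4: ....######.  (repeats iteration 2; period 2)
iteration 7: #####....##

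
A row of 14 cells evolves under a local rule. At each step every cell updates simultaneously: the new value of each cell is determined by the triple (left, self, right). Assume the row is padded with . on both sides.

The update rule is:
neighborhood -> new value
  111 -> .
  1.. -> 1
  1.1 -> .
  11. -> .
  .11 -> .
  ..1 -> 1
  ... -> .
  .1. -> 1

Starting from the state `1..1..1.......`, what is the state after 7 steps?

...111.....111

11111111......
........1.....
.......111....
......1...1...
.....111.111..
....1.......1.
...111.....111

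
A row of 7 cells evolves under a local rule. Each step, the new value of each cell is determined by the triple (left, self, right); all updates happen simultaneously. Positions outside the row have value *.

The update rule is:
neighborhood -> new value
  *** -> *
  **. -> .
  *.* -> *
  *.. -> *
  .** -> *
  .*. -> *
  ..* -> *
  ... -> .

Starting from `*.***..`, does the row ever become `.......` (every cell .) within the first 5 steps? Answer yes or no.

no

.***.**
***.***
**.****
*.*****
.******
step 5 is .******, still not uniform .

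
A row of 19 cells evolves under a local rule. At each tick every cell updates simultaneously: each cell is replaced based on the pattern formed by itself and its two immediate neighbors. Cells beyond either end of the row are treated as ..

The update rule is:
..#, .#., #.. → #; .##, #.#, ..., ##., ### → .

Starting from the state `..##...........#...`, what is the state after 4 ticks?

.....###...#.......

tick 1: .#..#.........###..
tick 2: ######.......#...#.
tick 3: ......#.....###.###
tick 4: .....###...#.......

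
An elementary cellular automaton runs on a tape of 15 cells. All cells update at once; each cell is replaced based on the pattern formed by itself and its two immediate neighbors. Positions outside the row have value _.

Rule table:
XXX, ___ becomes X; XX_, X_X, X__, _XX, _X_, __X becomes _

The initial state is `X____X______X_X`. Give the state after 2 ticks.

__XX___XXXX____
X____X__XX__XXX

X____X__XX__XXX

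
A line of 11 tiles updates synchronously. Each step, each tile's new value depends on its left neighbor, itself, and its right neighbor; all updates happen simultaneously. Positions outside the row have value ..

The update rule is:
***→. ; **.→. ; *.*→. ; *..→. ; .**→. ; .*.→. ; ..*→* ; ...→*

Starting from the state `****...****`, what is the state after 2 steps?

step 1: .....**....
step 2: *****...***

*****...***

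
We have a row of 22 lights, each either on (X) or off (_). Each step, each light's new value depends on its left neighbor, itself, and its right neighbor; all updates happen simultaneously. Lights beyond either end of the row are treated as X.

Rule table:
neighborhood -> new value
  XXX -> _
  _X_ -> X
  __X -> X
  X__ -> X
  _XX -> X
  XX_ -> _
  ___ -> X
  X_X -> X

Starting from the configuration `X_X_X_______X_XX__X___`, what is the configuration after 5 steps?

_XXXXXXXXXXXXXX_XXXXXX
XX_____________XX_____
__XXXXXXXXXXXXXX_XXXXX
XXX_____________XX____
___XXXXXXXXXXXXXX_XXXX

___XXXXXXXXXXXXXX_XXXX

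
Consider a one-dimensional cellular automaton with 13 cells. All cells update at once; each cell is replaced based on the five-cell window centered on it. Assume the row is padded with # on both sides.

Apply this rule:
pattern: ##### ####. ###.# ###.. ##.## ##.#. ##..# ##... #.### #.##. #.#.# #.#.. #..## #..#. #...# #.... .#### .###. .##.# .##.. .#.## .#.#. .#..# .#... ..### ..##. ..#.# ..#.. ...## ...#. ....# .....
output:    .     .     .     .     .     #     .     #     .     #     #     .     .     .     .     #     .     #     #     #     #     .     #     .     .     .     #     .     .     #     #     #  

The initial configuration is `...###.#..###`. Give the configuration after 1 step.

#...#.#.#....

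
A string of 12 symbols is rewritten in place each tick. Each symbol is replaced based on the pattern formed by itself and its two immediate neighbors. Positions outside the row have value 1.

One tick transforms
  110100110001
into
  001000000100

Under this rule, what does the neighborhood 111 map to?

0

At position 0 the neighborhood is 111; the next row has 0 there.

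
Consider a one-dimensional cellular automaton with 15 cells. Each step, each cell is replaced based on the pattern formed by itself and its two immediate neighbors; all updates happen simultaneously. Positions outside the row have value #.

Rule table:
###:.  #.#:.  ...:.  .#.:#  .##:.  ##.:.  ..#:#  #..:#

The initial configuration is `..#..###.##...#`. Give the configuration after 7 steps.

step 1: #####......#.#.
step 2: .....#....##.#.
step 3: #...###..#...#.
step 4: .#.#...####.##.
step 5: .#.##.#........
step 6: .#....##......#
step 7: .##..#..#....#.

.##..#..#....#.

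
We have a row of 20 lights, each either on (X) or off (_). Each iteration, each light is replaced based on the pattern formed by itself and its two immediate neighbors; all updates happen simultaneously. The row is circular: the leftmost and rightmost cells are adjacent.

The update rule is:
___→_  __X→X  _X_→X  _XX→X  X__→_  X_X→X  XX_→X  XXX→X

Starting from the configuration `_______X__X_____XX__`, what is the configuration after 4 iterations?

______XX_XX____XXX__
_____XXXXXX___XXXX__
____XXXXXXX__XXXXX__
___XXXXXXXX_XXXXXX__

___XXXXXXXX_XXXXXX__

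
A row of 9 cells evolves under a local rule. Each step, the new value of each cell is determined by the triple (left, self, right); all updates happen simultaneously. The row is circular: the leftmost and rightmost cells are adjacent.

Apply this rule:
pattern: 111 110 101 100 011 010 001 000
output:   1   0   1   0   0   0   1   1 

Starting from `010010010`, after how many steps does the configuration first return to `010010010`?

step 1: 100100100
step 2: 001001001
step 3: 010010010

3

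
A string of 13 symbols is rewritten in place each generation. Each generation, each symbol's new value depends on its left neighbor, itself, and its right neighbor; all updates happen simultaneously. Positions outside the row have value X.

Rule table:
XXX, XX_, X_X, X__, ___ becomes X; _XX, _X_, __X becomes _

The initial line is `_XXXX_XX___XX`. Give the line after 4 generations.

X_XXXX_XXX__X
XX_XXXX_XXX__
XXX_XXXX_XXX_
XXXX_XXXX_XXX

XXXX_XXXX_XXX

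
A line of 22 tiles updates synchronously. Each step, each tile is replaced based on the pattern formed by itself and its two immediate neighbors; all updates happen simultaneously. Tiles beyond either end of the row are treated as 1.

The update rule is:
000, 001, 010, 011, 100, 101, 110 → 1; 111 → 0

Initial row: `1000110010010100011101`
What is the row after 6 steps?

0000000000000000011100

1111111111111111110111
0000000000000000011100
1111111111111111110111  (repeats step 1; period 2)
step 6: 0000000000000000011100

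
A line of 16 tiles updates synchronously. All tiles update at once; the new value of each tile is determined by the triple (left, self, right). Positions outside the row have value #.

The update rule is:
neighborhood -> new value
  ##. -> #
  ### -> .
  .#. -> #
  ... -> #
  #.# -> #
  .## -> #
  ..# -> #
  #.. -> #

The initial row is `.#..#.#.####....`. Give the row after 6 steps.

#########..#####
........####....
#########..#####  (repeats step 1; period 2)
step 6: ........####....

........####....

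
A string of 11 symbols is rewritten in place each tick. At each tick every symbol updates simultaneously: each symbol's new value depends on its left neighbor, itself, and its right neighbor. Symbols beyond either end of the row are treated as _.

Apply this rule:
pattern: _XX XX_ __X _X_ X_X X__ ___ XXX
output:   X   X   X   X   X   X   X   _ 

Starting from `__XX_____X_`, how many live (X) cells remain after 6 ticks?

XXXXXXXXXXX
X_________X
XXXXXXXXXXX  (repeats tick 1; period 2)
tick 6: X_________X
count of X: 2

2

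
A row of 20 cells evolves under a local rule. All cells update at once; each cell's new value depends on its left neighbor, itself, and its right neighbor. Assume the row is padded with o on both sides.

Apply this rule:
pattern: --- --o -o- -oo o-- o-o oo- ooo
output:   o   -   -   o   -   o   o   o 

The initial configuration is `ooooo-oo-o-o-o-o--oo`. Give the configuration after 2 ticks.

oooooooooo-o-o--o-oo

ooooooooo-o-o-o---oo
oooooooooo-o-o--o-oo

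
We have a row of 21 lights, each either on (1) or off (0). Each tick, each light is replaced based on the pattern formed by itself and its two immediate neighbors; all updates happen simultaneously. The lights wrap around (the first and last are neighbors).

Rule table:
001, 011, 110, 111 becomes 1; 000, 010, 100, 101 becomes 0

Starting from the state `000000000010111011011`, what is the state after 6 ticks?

000000000100111011011
000000001001111011011
000000010011111011011
000000100111111011011
000001001111111011011
000010011111111011011

000010011111111011011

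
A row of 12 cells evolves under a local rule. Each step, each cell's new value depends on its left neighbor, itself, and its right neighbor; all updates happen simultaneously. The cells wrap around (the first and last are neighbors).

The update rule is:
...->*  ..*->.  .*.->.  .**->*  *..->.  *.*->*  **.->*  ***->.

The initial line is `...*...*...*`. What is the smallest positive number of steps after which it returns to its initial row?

step 1: .*...*...*..
step 2: ...*...*...*

2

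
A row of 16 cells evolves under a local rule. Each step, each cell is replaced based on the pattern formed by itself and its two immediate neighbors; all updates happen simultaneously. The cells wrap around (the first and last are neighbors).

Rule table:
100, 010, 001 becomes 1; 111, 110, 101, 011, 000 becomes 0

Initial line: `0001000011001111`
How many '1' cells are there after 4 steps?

1011100100110000
1000011111001001
0100100000111110
1111110001000001
count of 1: 8

8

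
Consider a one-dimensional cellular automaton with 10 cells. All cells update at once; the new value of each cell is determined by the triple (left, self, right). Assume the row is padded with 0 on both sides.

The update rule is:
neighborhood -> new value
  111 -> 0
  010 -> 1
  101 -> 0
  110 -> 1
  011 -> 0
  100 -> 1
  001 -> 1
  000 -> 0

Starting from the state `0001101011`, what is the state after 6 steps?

1011100101

0010101001
0110101111
1010100001
1010110011
1010011101
1011100101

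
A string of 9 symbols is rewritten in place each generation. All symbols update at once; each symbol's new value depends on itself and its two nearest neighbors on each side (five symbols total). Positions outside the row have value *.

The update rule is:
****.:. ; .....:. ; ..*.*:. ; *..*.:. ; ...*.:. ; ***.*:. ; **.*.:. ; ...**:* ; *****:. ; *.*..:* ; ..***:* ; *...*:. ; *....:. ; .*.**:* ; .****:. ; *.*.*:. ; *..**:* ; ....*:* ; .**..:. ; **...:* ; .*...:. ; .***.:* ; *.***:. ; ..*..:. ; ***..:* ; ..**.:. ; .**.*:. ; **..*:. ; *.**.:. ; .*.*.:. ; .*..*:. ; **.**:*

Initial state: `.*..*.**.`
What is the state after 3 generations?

.*...***.

.*...*..*
.*.....**
.*...***.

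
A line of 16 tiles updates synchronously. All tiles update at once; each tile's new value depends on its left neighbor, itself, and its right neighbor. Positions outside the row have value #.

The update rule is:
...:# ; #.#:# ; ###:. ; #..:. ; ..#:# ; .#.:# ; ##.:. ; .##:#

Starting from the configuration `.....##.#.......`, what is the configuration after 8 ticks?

tick 1: .#####.##.######
tick 2: ##....##.##.....
tick 3: ...####.##..####
tick 4: .###...##..##...
tick 5: ##...###..##..##
tick 6: ...###...##..##.
tick 7: .###...###..##.#
tick 8: ##...###...##.##

##...###...##.##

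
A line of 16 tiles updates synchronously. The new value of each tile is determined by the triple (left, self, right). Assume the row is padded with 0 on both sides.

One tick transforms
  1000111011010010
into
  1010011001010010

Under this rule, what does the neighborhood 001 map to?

At position 3 the neighborhood is 001; the next row has 0 there.

0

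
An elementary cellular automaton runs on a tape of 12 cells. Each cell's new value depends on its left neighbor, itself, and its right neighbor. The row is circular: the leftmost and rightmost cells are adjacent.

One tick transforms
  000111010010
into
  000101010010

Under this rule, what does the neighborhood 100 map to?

At position 8 the neighborhood is 100; the next row has 0 there.

0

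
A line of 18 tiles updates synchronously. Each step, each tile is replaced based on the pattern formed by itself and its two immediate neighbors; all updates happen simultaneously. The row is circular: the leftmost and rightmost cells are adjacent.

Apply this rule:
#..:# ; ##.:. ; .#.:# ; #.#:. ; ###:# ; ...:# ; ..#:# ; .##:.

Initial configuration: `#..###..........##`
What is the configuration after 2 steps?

....#..########..#

.##.#.##########.#
....#..########..#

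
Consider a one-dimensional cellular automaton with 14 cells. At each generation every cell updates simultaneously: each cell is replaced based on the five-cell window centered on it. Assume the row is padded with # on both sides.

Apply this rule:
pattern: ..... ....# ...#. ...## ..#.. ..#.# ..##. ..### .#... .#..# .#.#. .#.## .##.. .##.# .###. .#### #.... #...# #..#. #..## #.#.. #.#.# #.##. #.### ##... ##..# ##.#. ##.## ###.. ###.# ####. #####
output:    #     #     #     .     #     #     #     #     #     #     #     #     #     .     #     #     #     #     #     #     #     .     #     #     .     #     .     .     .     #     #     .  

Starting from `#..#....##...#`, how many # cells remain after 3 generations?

generation 1: .######.##.#.#
generation 2: .##..##.#...##
generation 3: .#####..###.##
count of #: 10

10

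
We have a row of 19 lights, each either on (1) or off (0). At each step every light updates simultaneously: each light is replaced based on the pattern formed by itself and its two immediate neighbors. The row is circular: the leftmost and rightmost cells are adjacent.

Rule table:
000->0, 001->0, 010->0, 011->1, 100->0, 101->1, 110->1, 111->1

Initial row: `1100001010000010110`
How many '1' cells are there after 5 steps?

1100000100000001111
1100000000000001111
1100000000000001111  (fixed point — unchanged through step 5)
count of 1: 6

6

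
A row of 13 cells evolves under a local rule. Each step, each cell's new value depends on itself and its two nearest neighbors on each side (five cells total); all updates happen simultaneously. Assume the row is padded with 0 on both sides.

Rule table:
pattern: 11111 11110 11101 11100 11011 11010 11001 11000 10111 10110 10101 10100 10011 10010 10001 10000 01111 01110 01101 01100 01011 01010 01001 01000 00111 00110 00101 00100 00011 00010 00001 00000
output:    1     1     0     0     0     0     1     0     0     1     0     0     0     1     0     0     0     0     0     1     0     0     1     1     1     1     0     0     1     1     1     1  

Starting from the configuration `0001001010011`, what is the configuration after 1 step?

1110110001011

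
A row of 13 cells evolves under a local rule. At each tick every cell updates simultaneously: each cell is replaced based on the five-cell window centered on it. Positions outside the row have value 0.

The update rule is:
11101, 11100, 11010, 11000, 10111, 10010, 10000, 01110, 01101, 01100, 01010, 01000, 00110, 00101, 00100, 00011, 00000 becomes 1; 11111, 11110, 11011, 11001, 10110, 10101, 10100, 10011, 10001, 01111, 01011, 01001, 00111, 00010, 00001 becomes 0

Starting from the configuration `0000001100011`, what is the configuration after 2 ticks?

1111011110111
0001010010111

0001010010111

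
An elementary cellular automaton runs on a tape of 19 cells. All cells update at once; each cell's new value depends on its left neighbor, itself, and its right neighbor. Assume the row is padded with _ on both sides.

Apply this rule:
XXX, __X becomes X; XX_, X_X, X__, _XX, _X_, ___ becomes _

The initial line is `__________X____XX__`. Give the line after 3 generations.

_________X____X____
________X____X_____
_______X____X______

_______X____X______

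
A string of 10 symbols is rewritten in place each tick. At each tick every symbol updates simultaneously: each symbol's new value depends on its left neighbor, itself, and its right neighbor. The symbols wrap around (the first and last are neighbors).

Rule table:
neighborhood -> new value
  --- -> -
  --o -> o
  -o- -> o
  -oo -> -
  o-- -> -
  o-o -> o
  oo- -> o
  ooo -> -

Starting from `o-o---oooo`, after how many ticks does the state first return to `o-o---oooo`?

30

ooo--o----
--o-oo---o
-ooo-o--oo
o--ooo-o-o
o-o--oooo-
ooo-o---oo
--ooo--o--
-o--o-oo--
oo-ooo-o--
-oo--ooo-o
o-o-o--ooo
ooooo-o---
----ooo--o
---o--o-oo
--oo-ooo-o
-o-oo--ooo
ooo-o-o--o
--ooooo-o-
-o----ooo-
oo---o--o-
-o--oo-ooo
oo-o-oo--o
-oooo-o-o-
o---ooooo-
o--o----oo
o-oo---o--
oo-o--oo-o
-ooo-o-oo-
o--oooo-o-
o-o---oooo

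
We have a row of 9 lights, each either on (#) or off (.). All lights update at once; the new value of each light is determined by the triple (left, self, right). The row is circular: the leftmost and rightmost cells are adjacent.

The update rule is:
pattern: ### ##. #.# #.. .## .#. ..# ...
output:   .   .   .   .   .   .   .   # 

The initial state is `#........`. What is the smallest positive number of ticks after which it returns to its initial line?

2

..######.
#........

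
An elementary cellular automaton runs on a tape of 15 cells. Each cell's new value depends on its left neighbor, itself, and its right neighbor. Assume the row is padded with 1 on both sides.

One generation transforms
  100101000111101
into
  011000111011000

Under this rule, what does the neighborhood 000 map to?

At position 7 the neighborhood is 000; the next row has 1 there.

1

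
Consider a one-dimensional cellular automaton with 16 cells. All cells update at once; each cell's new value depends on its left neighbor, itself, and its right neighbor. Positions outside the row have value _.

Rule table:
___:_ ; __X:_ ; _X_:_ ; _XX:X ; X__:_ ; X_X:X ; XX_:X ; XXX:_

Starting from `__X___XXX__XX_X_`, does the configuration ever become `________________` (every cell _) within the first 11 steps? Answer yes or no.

step 1: ______X_X__XXX__
step 2: _______X___X_X__
step 3: ____________X___
step 4: ________________
all cells are _ at step 4

yes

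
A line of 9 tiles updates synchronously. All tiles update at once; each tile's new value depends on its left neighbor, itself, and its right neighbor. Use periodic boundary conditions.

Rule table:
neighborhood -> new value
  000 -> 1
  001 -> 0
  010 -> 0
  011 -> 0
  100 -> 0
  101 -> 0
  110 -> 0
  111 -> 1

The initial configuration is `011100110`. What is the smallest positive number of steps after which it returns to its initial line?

6

001000000
100011111
001001111
000000110
111110000
011100110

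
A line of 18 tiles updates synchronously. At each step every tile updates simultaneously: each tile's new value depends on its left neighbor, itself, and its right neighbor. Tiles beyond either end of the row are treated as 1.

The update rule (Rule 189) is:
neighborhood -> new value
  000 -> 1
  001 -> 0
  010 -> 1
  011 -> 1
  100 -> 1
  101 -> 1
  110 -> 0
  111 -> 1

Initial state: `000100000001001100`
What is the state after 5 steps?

110111111101101010
101111111011011111
011111110110111111
111111101101111111
111111011011111111

111111011011111111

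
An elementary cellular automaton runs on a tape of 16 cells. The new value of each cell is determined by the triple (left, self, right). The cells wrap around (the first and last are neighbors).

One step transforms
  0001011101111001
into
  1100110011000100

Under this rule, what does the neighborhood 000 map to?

1

At position 1 the neighborhood is 000; the next row has 1 there.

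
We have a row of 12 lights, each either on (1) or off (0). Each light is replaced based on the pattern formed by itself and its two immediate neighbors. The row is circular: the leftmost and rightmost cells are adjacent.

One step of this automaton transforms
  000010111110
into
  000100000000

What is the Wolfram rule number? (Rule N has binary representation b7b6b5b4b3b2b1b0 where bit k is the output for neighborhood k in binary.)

position 7: 111 → 0  (bit 7 = 0)
position 10: 110 → 0  (bit 6 = 0)
position 5: 101 → 0  (bit 5 = 0)
position 11: 100 → 0  (bit 4 = 0)
position 6: 011 → 0  (bit 3 = 0)
position 4: 010 → 0  (bit 2 = 0)
position 3: 001 → 1  (bit 1 = 1)
position 0: 000 → 0  (bit 0 = 0)
bits b7..b0 = 00000010 = 2

2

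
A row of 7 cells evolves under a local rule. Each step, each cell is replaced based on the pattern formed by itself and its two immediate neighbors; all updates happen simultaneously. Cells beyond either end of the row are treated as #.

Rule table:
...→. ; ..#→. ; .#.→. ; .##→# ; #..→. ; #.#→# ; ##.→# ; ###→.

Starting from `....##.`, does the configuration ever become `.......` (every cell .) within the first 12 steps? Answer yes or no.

yes

step 1: ....###
step 2: ....#..
step 3: .......
all cells are . at step 3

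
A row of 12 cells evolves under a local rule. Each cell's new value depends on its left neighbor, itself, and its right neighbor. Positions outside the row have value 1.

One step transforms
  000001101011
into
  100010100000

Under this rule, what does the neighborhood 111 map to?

0

At position 11 the neighborhood is 111; the next row has 0 there.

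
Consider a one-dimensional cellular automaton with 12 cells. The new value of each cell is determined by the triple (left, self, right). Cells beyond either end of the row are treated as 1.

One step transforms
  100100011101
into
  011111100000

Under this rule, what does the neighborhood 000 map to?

At position 5 the neighborhood is 000; the next row has 1 there.

1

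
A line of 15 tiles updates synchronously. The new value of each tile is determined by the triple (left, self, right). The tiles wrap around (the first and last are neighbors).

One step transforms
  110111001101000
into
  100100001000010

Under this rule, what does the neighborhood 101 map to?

At position 2 the neighborhood is 101; the next row has 0 there.

0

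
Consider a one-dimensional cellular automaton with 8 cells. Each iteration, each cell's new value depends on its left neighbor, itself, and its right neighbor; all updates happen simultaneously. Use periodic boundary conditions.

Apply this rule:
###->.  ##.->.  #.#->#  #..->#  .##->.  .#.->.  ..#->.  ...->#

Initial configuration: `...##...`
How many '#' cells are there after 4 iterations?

##...###
..##....
#...####
.##.....
count of #: 2

2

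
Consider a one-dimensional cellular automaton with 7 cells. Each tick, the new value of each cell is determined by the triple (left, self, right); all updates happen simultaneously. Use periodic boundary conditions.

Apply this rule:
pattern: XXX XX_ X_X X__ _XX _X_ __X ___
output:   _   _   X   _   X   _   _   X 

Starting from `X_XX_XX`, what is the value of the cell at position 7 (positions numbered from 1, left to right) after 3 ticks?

tick 1: _XX_XX_
tick 2: _X_XX__
tick 3: __XX__X
position 7 holds X

X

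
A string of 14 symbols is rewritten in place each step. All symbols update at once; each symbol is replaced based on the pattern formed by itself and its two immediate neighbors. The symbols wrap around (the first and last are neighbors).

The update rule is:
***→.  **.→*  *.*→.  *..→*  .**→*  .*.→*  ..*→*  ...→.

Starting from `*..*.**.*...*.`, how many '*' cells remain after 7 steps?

10

****.**.**.**.
*..*.**.**.**.
****.**.**.**.  (repeats step 1; period 2)
step 7: ****.**.**.**.
count of *: 10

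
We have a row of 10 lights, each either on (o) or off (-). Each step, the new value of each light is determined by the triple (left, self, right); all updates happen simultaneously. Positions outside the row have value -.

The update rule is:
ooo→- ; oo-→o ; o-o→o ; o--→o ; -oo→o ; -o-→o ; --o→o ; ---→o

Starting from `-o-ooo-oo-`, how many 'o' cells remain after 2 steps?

5

oooo-ooooo
o--ooo---o
count of o: 5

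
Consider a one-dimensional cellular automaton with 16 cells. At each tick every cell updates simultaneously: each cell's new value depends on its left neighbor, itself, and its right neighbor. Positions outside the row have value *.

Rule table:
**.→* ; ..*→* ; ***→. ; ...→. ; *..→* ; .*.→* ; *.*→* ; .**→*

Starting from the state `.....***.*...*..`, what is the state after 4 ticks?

**.**.**..******

tick 1: *...**.****.****
tick 2: **.*****..***...
tick 3: .***...****.**.*
tick 4: **.**.**..******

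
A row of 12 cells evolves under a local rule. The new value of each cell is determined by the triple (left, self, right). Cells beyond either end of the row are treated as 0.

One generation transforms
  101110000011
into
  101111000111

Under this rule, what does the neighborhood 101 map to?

0

At position 1 the neighborhood is 101; the next row has 0 there.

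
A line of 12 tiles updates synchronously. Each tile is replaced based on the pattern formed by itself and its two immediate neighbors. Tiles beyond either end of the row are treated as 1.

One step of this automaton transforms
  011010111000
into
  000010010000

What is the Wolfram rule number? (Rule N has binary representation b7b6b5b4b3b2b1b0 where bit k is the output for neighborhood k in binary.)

132

position 7: 111 → 1  (bit 7 = 1)
position 2: 110 → 0  (bit 6 = 0)
position 0: 101 → 0  (bit 5 = 0)
position 9: 100 → 0  (bit 4 = 0)
position 1: 011 → 0  (bit 3 = 0)
position 4: 010 → 1  (bit 2 = 1)
position 11: 001 → 0  (bit 1 = 0)
position 10: 000 → 0  (bit 0 = 0)
bits b7..b0 = 10000100 = 132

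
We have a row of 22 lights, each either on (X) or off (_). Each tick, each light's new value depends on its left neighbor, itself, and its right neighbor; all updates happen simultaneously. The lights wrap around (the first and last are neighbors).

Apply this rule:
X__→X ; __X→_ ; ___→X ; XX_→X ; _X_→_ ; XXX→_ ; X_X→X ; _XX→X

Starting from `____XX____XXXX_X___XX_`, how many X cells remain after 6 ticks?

XXX_XXXXX_X__XX_XX_XXX
__XXX___XX_X_XXXXXXX__
X_X_XXX_XXX_XX_____XXX
XX_XX_XXX_XXXXXXXX_X__
XXXXXXX_XXX______XX_X_
X_____XXX_XXXXXX_XXX_X
count of X: 14

14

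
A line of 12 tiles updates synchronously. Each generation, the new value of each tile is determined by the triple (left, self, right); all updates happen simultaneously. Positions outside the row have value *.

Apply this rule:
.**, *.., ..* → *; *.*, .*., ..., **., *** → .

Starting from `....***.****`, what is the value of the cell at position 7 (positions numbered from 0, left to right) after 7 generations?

*

*..**...*...
.***.*.*.*.*
.*.........*
..*.......**
**.*.....**.
....*...**..
*..*.*.**.**
position 7 holds *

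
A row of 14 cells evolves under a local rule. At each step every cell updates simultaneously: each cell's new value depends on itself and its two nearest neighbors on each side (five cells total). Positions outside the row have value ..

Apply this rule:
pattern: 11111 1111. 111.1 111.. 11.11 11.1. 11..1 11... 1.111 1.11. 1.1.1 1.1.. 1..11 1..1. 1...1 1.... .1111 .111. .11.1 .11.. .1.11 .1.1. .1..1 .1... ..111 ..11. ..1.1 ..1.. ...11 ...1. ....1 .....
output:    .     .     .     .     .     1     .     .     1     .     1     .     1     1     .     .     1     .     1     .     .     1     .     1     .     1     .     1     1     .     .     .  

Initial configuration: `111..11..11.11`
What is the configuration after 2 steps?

...11..1......

step 1: ....11..111...
step 2: ...11..1......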